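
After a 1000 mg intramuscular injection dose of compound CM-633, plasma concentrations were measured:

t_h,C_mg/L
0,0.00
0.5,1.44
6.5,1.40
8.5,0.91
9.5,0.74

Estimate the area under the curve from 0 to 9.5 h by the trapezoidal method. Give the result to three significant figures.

Trapezoidal AUC_0→9.5:
  [0→0.5]: (0.00+1.44)/2 × 0.5 = 0.36
  [0.5→6.5]: (1.44+1.40)/2 × 6 = 8.52
  [6.5→8.5]: (1.40+0.91)/2 × 2 = 2.31
  [8.5→9.5]: (0.91+0.74)/2 × 1 = 0.825
  Sum = 12.015 mg/L·h

AUC = 12.0 mg/L·h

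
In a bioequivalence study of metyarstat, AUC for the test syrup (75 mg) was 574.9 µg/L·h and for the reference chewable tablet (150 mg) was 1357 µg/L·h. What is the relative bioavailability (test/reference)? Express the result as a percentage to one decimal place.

F_rel = (AUC_test/D_test) / (AUC_ref/D_ref)
      = (574.9/75) / (1357/150)
      = 7.66533 / 9.04667 = 0.8473 = 84.73%

F_rel = 84.7%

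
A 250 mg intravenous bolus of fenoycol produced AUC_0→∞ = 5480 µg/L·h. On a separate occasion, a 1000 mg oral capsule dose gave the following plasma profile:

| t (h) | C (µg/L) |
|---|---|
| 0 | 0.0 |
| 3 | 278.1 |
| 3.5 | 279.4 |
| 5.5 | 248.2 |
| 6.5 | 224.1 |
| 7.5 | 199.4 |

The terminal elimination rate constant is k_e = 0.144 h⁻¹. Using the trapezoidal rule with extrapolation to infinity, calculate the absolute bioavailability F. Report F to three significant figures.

F = 0.133

Trapezoidal AUC_0→7.5 (oral capsule):
  [0→3]: (0.0+278.1)/2 × 3 = 417.15
  [3→3.5]: (278.1+279.4)/2 × 0.5 = 139.375
  [3.5→5.5]: (279.4+248.2)/2 × 2 = 527.6
  [5.5→6.5]: (248.2+224.1)/2 × 1 = 236.15
  [6.5→7.5]: (224.1+199.4)/2 × 1 = 211.75
  Sum = 1532.025 µg/L·h
Tail: C_last/k_e = 199.4/0.144 = 1384.722
AUC_0→∞ (oral capsule) = 1532.025 + 1384.722 = 2916.747 µg/L·h
F = (AUC_ev/D_ev)/(AUC_iv/D_iv) = (2916.747/1000)/(5480/250) = 2.916747/21.92 = 0.1331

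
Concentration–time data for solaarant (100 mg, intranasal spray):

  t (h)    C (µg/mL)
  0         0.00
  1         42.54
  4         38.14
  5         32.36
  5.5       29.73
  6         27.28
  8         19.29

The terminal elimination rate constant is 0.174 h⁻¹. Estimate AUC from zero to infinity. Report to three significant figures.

AUC = 365 µg/mL·h

Trapezoidal AUC_0→8:
  [0→1]: (0.00+42.54)/2 × 1 = 21.27
  [1→4]: (42.54+38.14)/2 × 3 = 121.02
  [4→5]: (38.14+32.36)/2 × 1 = 35.25
  [5→5.5]: (32.36+29.73)/2 × 0.5 = 15.5225
  [5.5→6]: (29.73+27.28)/2 × 0.5 = 14.2525
  [6→8]: (27.28+19.29)/2 × 2 = 46.57
  Sum = 253.885 µg/mL·h
Extrapolated tail: C_last / k_e = 19.29 / 0.174 = 110.862
AUC_0→∞ = 253.885 + 110.862 = 364.747 µg/mL·h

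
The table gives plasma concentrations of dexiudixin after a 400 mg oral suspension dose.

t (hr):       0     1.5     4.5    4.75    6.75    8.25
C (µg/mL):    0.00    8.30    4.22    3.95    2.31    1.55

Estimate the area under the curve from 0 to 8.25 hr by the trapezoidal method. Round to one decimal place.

Trapezoidal AUC_0→8.25:
  [0→1.5]: (0.00+8.30)/2 × 1.5 = 6.225
  [1.5→4.5]: (8.30+4.22)/2 × 3 = 18.78
  [4.5→4.75]: (4.22+3.95)/2 × 0.25 = 1.02125
  [4.75→6.75]: (3.95+2.31)/2 × 2 = 6.26
  [6.75→8.25]: (2.31+1.55)/2 × 1.5 = 2.895
  Sum = 35.18125 µg/mL·hr

AUC = 35.2 µg/mL·hr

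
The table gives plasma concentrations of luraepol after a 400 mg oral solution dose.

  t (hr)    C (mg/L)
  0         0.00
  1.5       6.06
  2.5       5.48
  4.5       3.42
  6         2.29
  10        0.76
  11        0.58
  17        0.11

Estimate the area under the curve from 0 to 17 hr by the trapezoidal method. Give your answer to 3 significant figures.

Trapezoidal AUC_0→17:
  [0→1.5]: (0.00+6.06)/2 × 1.5 = 4.545
  [1.5→2.5]: (6.06+5.48)/2 × 1 = 5.77
  [2.5→4.5]: (5.48+3.42)/2 × 2 = 8.9
  [4.5→6]: (3.42+2.29)/2 × 1.5 = 4.2825
  [6→10]: (2.29+0.76)/2 × 4 = 6.1
  [10→11]: (0.76+0.58)/2 × 1 = 0.67
  [11→17]: (0.58+0.11)/2 × 6 = 2.07
  Sum = 32.3375 mg/L·hr

AUC = 32.3 mg/L·hr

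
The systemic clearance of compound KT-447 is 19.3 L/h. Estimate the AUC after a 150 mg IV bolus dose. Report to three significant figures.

AUC = 7.77 mg/L·h

AUC_0→∞ = Dose_iv / CL
        = 150 / 19.3 = 7.77202 mg/L·h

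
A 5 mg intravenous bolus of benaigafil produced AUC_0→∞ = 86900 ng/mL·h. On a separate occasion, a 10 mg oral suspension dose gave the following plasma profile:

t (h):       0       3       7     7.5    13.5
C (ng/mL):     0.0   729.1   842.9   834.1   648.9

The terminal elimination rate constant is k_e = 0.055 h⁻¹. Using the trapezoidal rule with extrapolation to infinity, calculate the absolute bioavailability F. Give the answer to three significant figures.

Trapezoidal AUC_0→13.5 (oral suspension):
  [0→3]: (0.0+729.1)/2 × 3 = 1093.65
  [3→7]: (729.1+842.9)/2 × 4 = 3144.0
  [7→7.5]: (842.9+834.1)/2 × 0.5 = 419.25
  [7.5→13.5]: (834.1+648.9)/2 × 6 = 4449.0
  Sum = 9105.9 ng/mL·h
Tail: C_last/k_e = 648.9/0.055 = 11798.182
AUC_0→∞ (oral suspension) = 9105.9 + 11798.182 = 20904.082 ng/mL·h
F = (AUC_ev/D_ev)/(AUC_iv/D_iv) = (20904.082/10)/(86900/5) = 2090.4082/17380 = 0.1203

F = 0.120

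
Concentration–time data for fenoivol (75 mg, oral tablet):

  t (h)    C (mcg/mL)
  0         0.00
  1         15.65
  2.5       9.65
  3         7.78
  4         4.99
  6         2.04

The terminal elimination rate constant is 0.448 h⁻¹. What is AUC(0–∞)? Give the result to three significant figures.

AUC = 49.1 mcg/mL·h

Trapezoidal AUC_0→6:
  [0→1]: (0.00+15.65)/2 × 1 = 7.825
  [1→2.5]: (15.65+9.65)/2 × 1.5 = 18.975
  [2.5→3]: (9.65+7.78)/2 × 0.5 = 4.3575
  [3→4]: (7.78+4.99)/2 × 1 = 6.385
  [4→6]: (4.99+2.04)/2 × 2 = 7.03
  Sum = 44.5725 mcg/mL·h
Extrapolated tail: C_last / k_e = 2.04 / 0.448 = 4.554
AUC_0→∞ = 44.5725 + 4.554 = 49.1265 mcg/mL·h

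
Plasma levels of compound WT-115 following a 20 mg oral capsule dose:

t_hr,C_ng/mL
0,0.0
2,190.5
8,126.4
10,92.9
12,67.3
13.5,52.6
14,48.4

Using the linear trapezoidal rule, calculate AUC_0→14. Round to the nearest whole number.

AUC = 1636 ng/mL·hr

Trapezoidal AUC_0→14:
  [0→2]: (0.0+190.5)/2 × 2 = 190.5
  [2→8]: (190.5+126.4)/2 × 6 = 950.7
  [8→10]: (126.4+92.9)/2 × 2 = 219.3
  [10→12]: (92.9+67.3)/2 × 2 = 160.2
  [12→13.5]: (67.3+52.6)/2 × 1.5 = 89.925
  [13.5→14]: (52.6+48.4)/2 × 0.5 = 25.25
  Sum = 1635.875 ng/mL·hr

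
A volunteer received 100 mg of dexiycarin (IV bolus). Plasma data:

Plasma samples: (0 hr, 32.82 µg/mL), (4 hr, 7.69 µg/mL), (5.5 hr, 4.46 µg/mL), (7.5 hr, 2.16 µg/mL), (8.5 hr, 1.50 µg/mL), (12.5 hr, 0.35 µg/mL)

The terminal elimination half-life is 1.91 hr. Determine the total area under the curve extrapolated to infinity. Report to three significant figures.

AUC = 103 µg/mL·hr

Trapezoidal AUC_0→12.5:
  [0→4]: (32.82+7.69)/2 × 4 = 81.02
  [4→5.5]: (7.69+4.46)/2 × 1.5 = 9.1125
  [5.5→7.5]: (4.46+2.16)/2 × 2 = 6.62
  [7.5→8.5]: (2.16+1.50)/2 × 1 = 1.83
  [8.5→12.5]: (1.50+0.35)/2 × 4 = 3.7
  Sum = 102.2825 µg/mL·hr
k_e = ln2 / t½ = 0.693147 / 1.91 = 0.3629 hr^-1
Extrapolated tail: C_last / k_e = 0.35 / 0.3629 = 0.964
AUC_0→∞ = 102.2825 + 0.964 = 103.2465 µg/mL·hr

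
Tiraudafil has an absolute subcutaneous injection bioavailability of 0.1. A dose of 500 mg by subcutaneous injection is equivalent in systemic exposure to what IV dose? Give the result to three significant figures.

Systemic exposure from an extravascular dose = F × D_ev, so the equivalent IV dose is F × D_ev.
D_iv = F × D_ev = 0.1 × 500 = 50 mg

D_iv = 50.0 mg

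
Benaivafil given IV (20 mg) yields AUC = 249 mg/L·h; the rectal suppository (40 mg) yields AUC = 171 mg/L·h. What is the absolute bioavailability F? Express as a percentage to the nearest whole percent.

F = (AUC_ev / D_ev) / (AUC_iv / D_iv)
  = (171/40) / (249/20)
  = 4.275 / 12.45 = 0.3434
  = 34.34%

F = 34%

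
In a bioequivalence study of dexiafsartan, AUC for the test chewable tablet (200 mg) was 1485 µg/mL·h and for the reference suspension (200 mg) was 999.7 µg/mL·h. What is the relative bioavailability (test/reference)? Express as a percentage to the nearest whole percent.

F_rel = 149%

F_rel = (AUC_test/D_test) / (AUC_ref/D_ref)
      = (1485/200) / (999.7/200)
      = 7.425 / 4.9985 = 1.4854 = 148.54%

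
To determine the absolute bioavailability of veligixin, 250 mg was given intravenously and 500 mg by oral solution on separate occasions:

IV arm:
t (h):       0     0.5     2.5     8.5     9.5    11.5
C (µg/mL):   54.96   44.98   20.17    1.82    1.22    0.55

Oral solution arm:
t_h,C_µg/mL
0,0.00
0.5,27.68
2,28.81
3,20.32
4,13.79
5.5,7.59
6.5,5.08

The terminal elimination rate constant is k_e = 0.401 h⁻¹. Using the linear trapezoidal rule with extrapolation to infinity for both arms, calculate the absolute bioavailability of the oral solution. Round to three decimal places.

F = 0.392

Trapezoidal AUC_0→11.5 (IV):
  [0→0.5]: (54.96+44.98)/2 × 0.5 = 24.985
  [0.5→2.5]: (44.98+20.17)/2 × 2 = 65.15
  [2.5→8.5]: (20.17+1.82)/2 × 6 = 65.97
  [8.5→9.5]: (1.82+1.22)/2 × 1 = 1.52
  [9.5→11.5]: (1.22+0.55)/2 × 2 = 1.77
  Sum = 159.395 µg/mL·h
IV tail: 0.55/0.401 = 1.372; AUC_iv,0→∞ = 159.395 + 1.372 = 160.767 µg/mL·h
Trapezoidal AUC_0→6.5 (oral solution):
  [0→0.5]: (0.00+27.68)/2 × 0.5 = 6.92
  [0.5→2]: (27.68+28.81)/2 × 1.5 = 42.3675
  [2→3]: (28.81+20.32)/2 × 1 = 24.565
  [3→4]: (20.32+13.79)/2 × 1 = 17.055
  [4→5.5]: (13.79+7.59)/2 × 1.5 = 16.035
  [5.5→6.5]: (7.59+5.08)/2 × 1 = 6.335
  Sum = 113.2775 µg/mL·h
oral solution tail: 5.08/0.401 = 12.668; AUC_ev,0→∞ = 113.2775 + 12.668 = 125.9455 µg/mL·h
F = (AUC_ev/D_ev)/(AUC_iv/D_iv) = (125.9455/500)/(160.767/250) = 0.251891/0.643068 = 0.3917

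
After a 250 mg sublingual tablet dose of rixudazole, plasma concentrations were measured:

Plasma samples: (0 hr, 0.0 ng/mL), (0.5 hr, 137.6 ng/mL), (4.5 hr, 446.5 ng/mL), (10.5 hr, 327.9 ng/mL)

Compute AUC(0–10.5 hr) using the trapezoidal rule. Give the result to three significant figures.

Trapezoidal AUC_0→10.5:
  [0→0.5]: (0.0+137.6)/2 × 0.5 = 34.4
  [0.5→4.5]: (137.6+446.5)/2 × 4 = 1168.2
  [4.5→10.5]: (446.5+327.9)/2 × 6 = 2323.2
  Sum = 3525.8 ng/mL·hr

AUC = 3530 ng/mL·hr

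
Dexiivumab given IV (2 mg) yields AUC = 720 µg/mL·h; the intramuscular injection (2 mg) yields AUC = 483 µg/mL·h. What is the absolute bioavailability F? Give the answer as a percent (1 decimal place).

F = 67.1%

F = (AUC_ev / D_ev) / (AUC_iv / D_iv)
  = (483/2) / (720/2)
  = 241.5 / 360 = 0.6708
  = 67.08%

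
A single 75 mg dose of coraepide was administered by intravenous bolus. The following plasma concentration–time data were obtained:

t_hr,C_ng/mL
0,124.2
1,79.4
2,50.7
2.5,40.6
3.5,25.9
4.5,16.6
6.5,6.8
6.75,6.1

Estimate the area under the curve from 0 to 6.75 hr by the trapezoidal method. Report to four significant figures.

AUC = 269.2 ng/mL·hr

Trapezoidal AUC_0→6.75:
  [0→1]: (124.2+79.4)/2 × 1 = 101.8
  [1→2]: (79.4+50.7)/2 × 1 = 65.05
  [2→2.5]: (50.7+40.6)/2 × 0.5 = 22.825
  [2.5→3.5]: (40.6+25.9)/2 × 1 = 33.25
  [3.5→4.5]: (25.9+16.6)/2 × 1 = 21.25
  [4.5→6.5]: (16.6+6.8)/2 × 2 = 23.4
  [6.5→6.75]: (6.8+6.1)/2 × 0.25 = 1.6125
  Sum = 269.1875 ng/mL·hr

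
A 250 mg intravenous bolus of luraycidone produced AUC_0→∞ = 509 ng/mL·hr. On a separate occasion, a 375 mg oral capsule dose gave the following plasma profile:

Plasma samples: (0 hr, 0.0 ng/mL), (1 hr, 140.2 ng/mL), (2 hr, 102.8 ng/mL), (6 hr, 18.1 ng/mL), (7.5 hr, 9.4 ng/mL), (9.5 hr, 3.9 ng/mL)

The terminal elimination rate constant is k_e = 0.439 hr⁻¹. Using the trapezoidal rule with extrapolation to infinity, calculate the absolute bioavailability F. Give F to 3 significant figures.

Trapezoidal AUC_0→9.5 (oral capsule):
  [0→1]: (0.0+140.2)/2 × 1 = 70.1
  [1→2]: (140.2+102.8)/2 × 1 = 121.5
  [2→6]: (102.8+18.1)/2 × 4 = 241.8
  [6→7.5]: (18.1+9.4)/2 × 1.5 = 20.625
  [7.5→9.5]: (9.4+3.9)/2 × 2 = 13.3
  Sum = 467.325 ng/mL·hr
Tail: C_last/k_e = 3.9/0.439 = 8.884
AUC_0→∞ (oral capsule) = 467.325 + 8.884 = 476.209 ng/mL·hr
F = (AUC_ev/D_ev)/(AUC_iv/D_iv) = (476.209/375)/(509/250) = 1.26989/2.036 = 0.6237

F = 0.624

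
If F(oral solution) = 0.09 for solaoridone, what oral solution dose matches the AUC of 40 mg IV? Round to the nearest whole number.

For equal systemic exposure: F × D_ev = D_iv
D_ev = D_iv / F = 40 / 0.09 = 444.444 mg

D_oral = 444 mg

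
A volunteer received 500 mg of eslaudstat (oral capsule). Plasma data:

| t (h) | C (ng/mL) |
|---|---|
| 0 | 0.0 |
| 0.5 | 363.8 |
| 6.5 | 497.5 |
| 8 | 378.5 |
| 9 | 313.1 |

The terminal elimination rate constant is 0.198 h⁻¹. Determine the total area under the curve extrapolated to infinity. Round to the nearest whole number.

Trapezoidal AUC_0→9:
  [0→0.5]: (0.0+363.8)/2 × 0.5 = 90.95
  [0.5→6.5]: (363.8+497.5)/2 × 6 = 2583.9
  [6.5→8]: (497.5+378.5)/2 × 1.5 = 657.0
  [8→9]: (378.5+313.1)/2 × 1 = 345.8
  Sum = 3677.65 ng/mL·h
Extrapolated tail: C_last / k_e = 313.1 / 0.198 = 1581.313
AUC_0→∞ = 3677.65 + 1581.313 = 5258.963 ng/mL·h

AUC = 5259 ng/mL·h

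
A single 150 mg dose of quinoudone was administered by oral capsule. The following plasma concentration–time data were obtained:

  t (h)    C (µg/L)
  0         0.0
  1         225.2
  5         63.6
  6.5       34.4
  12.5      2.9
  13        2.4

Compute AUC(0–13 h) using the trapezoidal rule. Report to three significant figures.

AUC = 877 µg/L·h

Trapezoidal AUC_0→13:
  [0→1]: (0.0+225.2)/2 × 1 = 112.6
  [1→5]: (225.2+63.6)/2 × 4 = 577.6
  [5→6.5]: (63.6+34.4)/2 × 1.5 = 73.5
  [6.5→12.5]: (34.4+2.9)/2 × 6 = 111.9
  [12.5→13]: (2.9+2.4)/2 × 0.5 = 1.325
  Sum = 876.925 µg/L·h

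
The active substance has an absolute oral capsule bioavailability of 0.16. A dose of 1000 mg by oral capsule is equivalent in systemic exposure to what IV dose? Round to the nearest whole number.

Systemic exposure from an extravascular dose = F × D_ev, so the equivalent IV dose is F × D_ev.
D_iv = F × D_ev = 0.16 × 1000 = 160 mg

D_iv = 160 mg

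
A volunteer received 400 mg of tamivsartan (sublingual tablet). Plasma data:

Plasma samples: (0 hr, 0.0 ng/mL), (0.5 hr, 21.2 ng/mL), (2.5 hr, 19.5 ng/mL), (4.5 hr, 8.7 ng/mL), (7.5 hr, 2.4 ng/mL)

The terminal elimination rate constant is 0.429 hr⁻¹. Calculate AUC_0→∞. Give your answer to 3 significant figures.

Trapezoidal AUC_0→7.5:
  [0→0.5]: (0.0+21.2)/2 × 0.5 = 5.3
  [0.5→2.5]: (21.2+19.5)/2 × 2 = 40.7
  [2.5→4.5]: (19.5+8.7)/2 × 2 = 28.2
  [4.5→7.5]: (8.7+2.4)/2 × 3 = 16.65
  Sum = 90.85 ng/mL·hr
Extrapolated tail: C_last / k_e = 2.4 / 0.429 = 5.594
AUC_0→∞ = 90.85 + 5.594 = 96.444 ng/mL·hr

AUC = 96.4 ng/mL·hr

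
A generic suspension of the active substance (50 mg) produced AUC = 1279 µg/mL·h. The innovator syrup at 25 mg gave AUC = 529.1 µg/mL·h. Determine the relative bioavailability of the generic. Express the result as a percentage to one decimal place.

F_rel = 120.9%

F_rel = (AUC_test/D_test) / (AUC_ref/D_ref)
      = (1279/50) / (529.1/25)
      = 25.58 / 21.164 = 1.2087 = 120.87%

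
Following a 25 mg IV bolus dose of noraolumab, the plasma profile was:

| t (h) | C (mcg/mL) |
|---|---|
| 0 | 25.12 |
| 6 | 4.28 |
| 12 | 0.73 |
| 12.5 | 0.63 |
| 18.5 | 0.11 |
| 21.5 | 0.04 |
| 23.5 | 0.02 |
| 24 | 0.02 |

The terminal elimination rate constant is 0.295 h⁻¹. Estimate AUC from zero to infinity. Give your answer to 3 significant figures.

Trapezoidal AUC_0→24:
  [0→6]: (25.12+4.28)/2 × 6 = 88.2
  [6→12]: (4.28+0.73)/2 × 6 = 15.03
  [12→12.5]: (0.73+0.63)/2 × 0.5 = 0.34
  [12.5→18.5]: (0.63+0.11)/2 × 6 = 2.22
  [18.5→21.5]: (0.11+0.04)/2 × 3 = 0.225
  [21.5→23.5]: (0.04+0.02)/2 × 2 = 0.06
  [23.5→24]: (0.02+0.02)/2 × 0.5 = 0.01
  Sum = 106.085 mcg/mL·h
Extrapolated tail: C_last / k_e = 0.02 / 0.295 = 0.068
AUC_0→∞ = 106.085 + 0.068 = 106.153 mcg/mL·h

AUC = 106 mcg/mL·h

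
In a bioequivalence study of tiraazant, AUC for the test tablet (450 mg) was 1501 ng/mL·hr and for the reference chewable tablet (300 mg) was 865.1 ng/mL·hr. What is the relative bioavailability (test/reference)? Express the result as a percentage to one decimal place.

F_rel = (AUC_test/D_test) / (AUC_ref/D_ref)
      = (1501/450) / (865.1/300)
      = 3.33556 / 2.88367 = 1.1567 = 115.67%

F_rel = 115.7%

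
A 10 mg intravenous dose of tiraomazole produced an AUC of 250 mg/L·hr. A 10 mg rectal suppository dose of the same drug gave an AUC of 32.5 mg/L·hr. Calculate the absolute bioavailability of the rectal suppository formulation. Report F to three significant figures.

F = 0.130

F = (AUC_ev / D_ev) / (AUC_iv / D_iv)
  = (32.5/10) / (250/10)
  = 3.25 / 25 = 0.1300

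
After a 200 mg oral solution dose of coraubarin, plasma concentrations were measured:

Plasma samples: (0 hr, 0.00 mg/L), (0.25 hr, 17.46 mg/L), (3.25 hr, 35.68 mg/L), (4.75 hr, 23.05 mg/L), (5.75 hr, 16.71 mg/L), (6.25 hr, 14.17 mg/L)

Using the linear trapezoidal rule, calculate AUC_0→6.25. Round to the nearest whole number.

Trapezoidal AUC_0→6.25:
  [0→0.25]: (0.00+17.46)/2 × 0.25 = 2.1825
  [0.25→3.25]: (17.46+35.68)/2 × 3 = 79.71
  [3.25→4.75]: (35.68+23.05)/2 × 1.5 = 44.0475
  [4.75→5.75]: (23.05+16.71)/2 × 1 = 19.88
  [5.75→6.25]: (16.71+14.17)/2 × 0.5 = 7.72
  Sum = 153.54 mg/L·hr

AUC = 154 mg/L·hr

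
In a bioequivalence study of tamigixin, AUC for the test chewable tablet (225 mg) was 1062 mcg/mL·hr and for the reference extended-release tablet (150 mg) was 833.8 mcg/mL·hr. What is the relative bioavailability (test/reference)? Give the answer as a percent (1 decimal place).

F_rel = 84.9%

F_rel = (AUC_test/D_test) / (AUC_ref/D_ref)
      = (1062/225) / (833.8/150)
      = 4.72 / 5.55867 = 0.8491 = 84.91%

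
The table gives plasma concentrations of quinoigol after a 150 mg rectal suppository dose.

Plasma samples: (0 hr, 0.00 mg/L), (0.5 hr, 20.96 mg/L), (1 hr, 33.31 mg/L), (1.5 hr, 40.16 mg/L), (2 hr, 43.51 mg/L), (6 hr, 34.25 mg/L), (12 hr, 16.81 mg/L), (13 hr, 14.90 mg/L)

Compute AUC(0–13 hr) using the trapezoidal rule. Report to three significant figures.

AUC = 383 mg/L·hr

Trapezoidal AUC_0→13:
  [0→0.5]: (0.00+20.96)/2 × 0.5 = 5.24
  [0.5→1]: (20.96+33.31)/2 × 0.5 = 13.5675
  [1→1.5]: (33.31+40.16)/2 × 0.5 = 18.3675
  [1.5→2]: (40.16+43.51)/2 × 0.5 = 20.9175
  [2→6]: (43.51+34.25)/2 × 4 = 155.52
  [6→12]: (34.25+16.81)/2 × 6 = 153.18
  [12→13]: (16.81+14.90)/2 × 1 = 15.855
  Sum = 382.6475 mg/L·hr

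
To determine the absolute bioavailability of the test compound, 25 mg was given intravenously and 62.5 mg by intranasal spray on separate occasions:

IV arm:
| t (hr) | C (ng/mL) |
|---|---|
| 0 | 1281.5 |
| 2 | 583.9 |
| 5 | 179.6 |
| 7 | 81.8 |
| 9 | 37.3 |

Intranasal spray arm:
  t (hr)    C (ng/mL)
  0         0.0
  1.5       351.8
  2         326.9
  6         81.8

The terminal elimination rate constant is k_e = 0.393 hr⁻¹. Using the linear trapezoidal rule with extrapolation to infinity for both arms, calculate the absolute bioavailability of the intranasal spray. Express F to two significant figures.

F = 0.17

Trapezoidal AUC_0→9 (IV):
  [0→2]: (1281.5+583.9)/2 × 2 = 1865.4
  [2→5]: (583.9+179.6)/2 × 3 = 1145.25
  [5→7]: (179.6+81.8)/2 × 2 = 261.4
  [7→9]: (81.8+37.3)/2 × 2 = 119.1
  Sum = 3391.15 ng/mL·hr
IV tail: 37.3/0.393 = 94.911; AUC_iv,0→∞ = 3391.15 + 94.911 = 3486.061 ng/mL·hr
Trapezoidal AUC_0→6 (intranasal spray):
  [0→1.5]: (0.0+351.8)/2 × 1.5 = 263.85
  [1.5→2]: (351.8+326.9)/2 × 0.5 = 169.675
  [2→6]: (326.9+81.8)/2 × 4 = 817.4
  Sum = 1250.925 ng/mL·hr
intranasal spray tail: 81.8/0.393 = 208.142; AUC_ev,0→∞ = 1250.925 + 208.142 = 1459.067 ng/mL·hr
F = (AUC_ev/D_ev)/(AUC_iv/D_iv) = (1459.067/62.5)/(3486.061/25) = 23.345072/139.44244 = 0.1674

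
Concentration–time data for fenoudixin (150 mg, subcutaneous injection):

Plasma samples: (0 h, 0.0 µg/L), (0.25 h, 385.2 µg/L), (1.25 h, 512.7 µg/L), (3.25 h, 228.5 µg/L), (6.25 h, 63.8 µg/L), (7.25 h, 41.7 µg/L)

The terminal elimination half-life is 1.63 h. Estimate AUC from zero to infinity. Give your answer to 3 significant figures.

Trapezoidal AUC_0→7.25:
  [0→0.25]: (0.0+385.2)/2 × 0.25 = 48.15
  [0.25→1.25]: (385.2+512.7)/2 × 1 = 448.95
  [1.25→3.25]: (512.7+228.5)/2 × 2 = 741.2
  [3.25→6.25]: (228.5+63.8)/2 × 3 = 438.45
  [6.25→7.25]: (63.8+41.7)/2 × 1 = 52.75
  Sum = 1729.5 µg/L·h
k_e = ln2 / t½ = 0.693147 / 1.63 = 0.4252 h^-1
Extrapolated tail: C_last / k_e = 41.7 / 0.4252 = 98.071
AUC_0→∞ = 1729.5 + 98.071 = 1827.571 µg/L·h

AUC = 1830 µg/L·h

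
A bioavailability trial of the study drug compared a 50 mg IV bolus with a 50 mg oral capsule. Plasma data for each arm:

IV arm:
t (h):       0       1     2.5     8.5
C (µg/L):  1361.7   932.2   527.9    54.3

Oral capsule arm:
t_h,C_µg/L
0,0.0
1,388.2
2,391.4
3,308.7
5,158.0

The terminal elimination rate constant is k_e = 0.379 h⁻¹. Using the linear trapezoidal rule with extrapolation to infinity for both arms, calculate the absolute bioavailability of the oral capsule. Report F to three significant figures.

Trapezoidal AUC_0→8.5 (IV):
  [0→1]: (1361.7+932.2)/2 × 1 = 1146.95
  [1→2.5]: (932.2+527.9)/2 × 1.5 = 1095.075
  [2.5→8.5]: (527.9+54.3)/2 × 6 = 1746.6
  Sum = 3988.625 µg/L·h
IV tail: 54.3/0.379 = 143.272; AUC_iv,0→∞ = 3988.625 + 143.272 = 4131.897 µg/L·h
Trapezoidal AUC_0→5 (oral capsule):
  [0→1]: (0.0+388.2)/2 × 1 = 194.1
  [1→2]: (388.2+391.4)/2 × 1 = 389.8
  [2→3]: (391.4+308.7)/2 × 1 = 350.05
  [3→5]: (308.7+158.0)/2 × 2 = 466.7
  Sum = 1400.65 µg/L·h
oral capsule tail: 158.0/0.379 = 416.887; AUC_ev,0→∞ = 1400.65 + 416.887 = 1817.537 µg/L·h
F = (AUC_ev/D_ev)/(AUC_iv/D_iv) = (1817.537/50)/(4131.897/50) = 36.35074/82.63794 = 0.4399

F = 0.440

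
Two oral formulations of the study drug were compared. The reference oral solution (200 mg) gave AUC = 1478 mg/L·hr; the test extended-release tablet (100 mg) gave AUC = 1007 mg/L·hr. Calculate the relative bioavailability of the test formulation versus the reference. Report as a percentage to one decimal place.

F_rel = 136.3%

F_rel = (AUC_test/D_test) / (AUC_ref/D_ref)
      = (1007/100) / (1478/200)
      = 10.07 / 7.39 = 1.3627 = 136.27%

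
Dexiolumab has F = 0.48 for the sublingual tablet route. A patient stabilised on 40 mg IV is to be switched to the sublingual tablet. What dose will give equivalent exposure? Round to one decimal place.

For equal systemic exposure: F × D_ev = D_iv
D_ev = D_iv / F = 40 / 0.48 = 83.3333 mg

D_sublingual = 83.3 mg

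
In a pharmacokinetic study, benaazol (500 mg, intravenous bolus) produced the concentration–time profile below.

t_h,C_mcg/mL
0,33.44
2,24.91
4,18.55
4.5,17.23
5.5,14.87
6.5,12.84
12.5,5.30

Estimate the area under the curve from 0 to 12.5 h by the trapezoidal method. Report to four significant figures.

Trapezoidal AUC_0→12.5:
  [0→2]: (33.44+24.91)/2 × 2 = 58.35
  [2→4]: (24.91+18.55)/2 × 2 = 43.46
  [4→4.5]: (18.55+17.23)/2 × 0.5 = 8.945
  [4.5→5.5]: (17.23+14.87)/2 × 1 = 16.05
  [5.5→6.5]: (14.87+12.84)/2 × 1 = 13.855
  [6.5→12.5]: (12.84+5.30)/2 × 6 = 54.42
  Sum = 195.08 mcg/mL·h

AUC = 195.1 mcg/mL·h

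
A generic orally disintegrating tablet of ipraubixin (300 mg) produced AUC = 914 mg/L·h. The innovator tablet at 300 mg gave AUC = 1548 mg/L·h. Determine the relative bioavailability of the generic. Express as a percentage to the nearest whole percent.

F_rel = 59%

F_rel = (AUC_test/D_test) / (AUC_ref/D_ref)
      = (914/300) / (1548/300)
      = 3.04667 / 5.16 = 0.5904 = 59.04%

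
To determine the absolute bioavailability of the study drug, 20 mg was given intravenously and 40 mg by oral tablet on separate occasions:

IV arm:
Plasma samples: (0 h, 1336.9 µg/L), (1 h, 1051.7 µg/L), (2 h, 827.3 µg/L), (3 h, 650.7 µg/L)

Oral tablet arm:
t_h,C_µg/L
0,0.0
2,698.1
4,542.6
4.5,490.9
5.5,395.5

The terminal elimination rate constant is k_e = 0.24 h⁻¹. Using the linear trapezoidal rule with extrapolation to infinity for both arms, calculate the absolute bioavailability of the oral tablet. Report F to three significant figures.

F = 0.384

Trapezoidal AUC_0→3 (IV):
  [0→1]: (1336.9+1051.7)/2 × 1 = 1194.3
  [1→2]: (1051.7+827.3)/2 × 1 = 939.5
  [2→3]: (827.3+650.7)/2 × 1 = 739.0
  Sum = 2872.8 µg/L·h
IV tail: 650.7/0.24 = 2711.250; AUC_iv,0→∞ = 2872.8 + 2711.250 = 5584.05 µg/L·h
Trapezoidal AUC_0→5.5 (oral tablet):
  [0→2]: (0.0+698.1)/2 × 2 = 698.1
  [2→4]: (698.1+542.6)/2 × 2 = 1240.7
  [4→4.5]: (542.6+490.9)/2 × 0.5 = 258.375
  [4.5→5.5]: (490.9+395.5)/2 × 1 = 443.2
  Sum = 2640.375 µg/L·h
oral tablet tail: 395.5/0.24 = 1647.917; AUC_ev,0→∞ = 2640.375 + 1647.917 = 4288.292 µg/L·h
F = (AUC_ev/D_ev)/(AUC_iv/D_iv) = (4288.292/40)/(5584.05/20) = 107.2073/279.2025 = 0.3840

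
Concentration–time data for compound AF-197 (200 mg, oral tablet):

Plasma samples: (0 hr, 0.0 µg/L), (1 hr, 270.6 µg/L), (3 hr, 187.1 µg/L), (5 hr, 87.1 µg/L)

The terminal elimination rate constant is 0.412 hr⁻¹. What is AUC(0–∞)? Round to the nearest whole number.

AUC = 1079 µg/L·hr

Trapezoidal AUC_0→5:
  [0→1]: (0.0+270.6)/2 × 1 = 135.3
  [1→3]: (270.6+187.1)/2 × 2 = 457.7
  [3→5]: (187.1+87.1)/2 × 2 = 274.2
  Sum = 867.2 µg/L·hr
Extrapolated tail: C_last / k_e = 87.1 / 0.412 = 211.408
AUC_0→∞ = 867.2 + 211.408 = 1078.608 µg/L·hr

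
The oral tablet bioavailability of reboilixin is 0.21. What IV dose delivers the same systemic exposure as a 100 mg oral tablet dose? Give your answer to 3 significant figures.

D_iv = 21.0 mg

Systemic exposure from an extravascular dose = F × D_ev, so the equivalent IV dose is F × D_ev.
D_iv = F × D_ev = 0.21 × 100 = 21 mg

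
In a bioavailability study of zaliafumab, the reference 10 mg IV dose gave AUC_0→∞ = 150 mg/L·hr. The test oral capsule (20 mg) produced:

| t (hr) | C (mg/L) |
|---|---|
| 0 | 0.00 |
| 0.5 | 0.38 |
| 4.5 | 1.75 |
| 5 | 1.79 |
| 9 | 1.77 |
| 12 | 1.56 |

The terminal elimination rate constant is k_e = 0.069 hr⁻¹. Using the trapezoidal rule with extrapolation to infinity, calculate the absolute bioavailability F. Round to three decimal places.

F = 0.133

Trapezoidal AUC_0→12 (oral capsule):
  [0→0.5]: (0.00+0.38)/2 × 0.5 = 0.095
  [0.5→4.5]: (0.38+1.75)/2 × 4 = 4.26
  [4.5→5]: (1.75+1.79)/2 × 0.5 = 0.885
  [5→9]: (1.79+1.77)/2 × 4 = 7.12
  [9→12]: (1.77+1.56)/2 × 3 = 4.995
  Sum = 17.355 mg/L·hr
Tail: C_last/k_e = 1.56/0.069 = 22.609
AUC_0→∞ (oral capsule) = 17.355 + 22.609 = 39.964 mg/L·hr
F = (AUC_ev/D_ev)/(AUC_iv/D_iv) = (39.964/20)/(150/10) = 1.9982/15 = 0.1332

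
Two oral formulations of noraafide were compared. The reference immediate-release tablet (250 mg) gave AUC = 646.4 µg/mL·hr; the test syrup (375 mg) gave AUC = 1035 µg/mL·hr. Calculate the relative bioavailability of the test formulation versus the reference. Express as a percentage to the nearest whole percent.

F_rel = (AUC_test/D_test) / (AUC_ref/D_ref)
      = (1035/375) / (646.4/250)
      = 2.76 / 2.5856 = 1.0675 = 106.75%

F_rel = 107%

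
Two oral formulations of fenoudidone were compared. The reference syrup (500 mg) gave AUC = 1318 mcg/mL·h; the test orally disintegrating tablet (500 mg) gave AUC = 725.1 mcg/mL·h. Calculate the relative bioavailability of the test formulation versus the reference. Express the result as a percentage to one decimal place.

F_rel = 55.0%

F_rel = (AUC_test/D_test) / (AUC_ref/D_ref)
      = (725.1/500) / (1318/500)
      = 1.4502 / 2.636 = 0.5502 = 55.02%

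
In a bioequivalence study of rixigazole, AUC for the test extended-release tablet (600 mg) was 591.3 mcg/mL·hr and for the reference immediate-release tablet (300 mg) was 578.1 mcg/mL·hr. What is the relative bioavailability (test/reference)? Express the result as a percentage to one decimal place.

F_rel = 51.1%

F_rel = (AUC_test/D_test) / (AUC_ref/D_ref)
      = (591.3/600) / (578.1/300)
      = 0.9855 / 1.927 = 0.5114 = 51.14%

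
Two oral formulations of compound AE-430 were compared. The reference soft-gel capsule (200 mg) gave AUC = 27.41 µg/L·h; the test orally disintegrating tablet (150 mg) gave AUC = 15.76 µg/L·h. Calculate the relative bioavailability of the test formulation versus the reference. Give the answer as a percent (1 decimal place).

F_rel = 76.7%

F_rel = (AUC_test/D_test) / (AUC_ref/D_ref)
      = (15.76/150) / (27.41/200)
      = 0.105067 / 0.13705 = 0.7666 = 76.66%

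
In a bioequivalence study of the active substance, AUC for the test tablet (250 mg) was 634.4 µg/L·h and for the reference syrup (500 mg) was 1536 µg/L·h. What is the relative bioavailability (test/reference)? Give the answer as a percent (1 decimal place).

F_rel = 82.6%

F_rel = (AUC_test/D_test) / (AUC_ref/D_ref)
      = (634.4/250) / (1536/500)
      = 2.5376 / 3.072 = 0.8260 = 82.60%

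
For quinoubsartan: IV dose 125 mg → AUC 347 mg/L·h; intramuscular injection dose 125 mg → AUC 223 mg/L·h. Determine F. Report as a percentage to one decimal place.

F = (AUC_ev / D_ev) / (AUC_iv / D_iv)
  = (223/125) / (347/125)
  = 1.784 / 2.776 = 0.6427
  = 64.27%

F = 64.3%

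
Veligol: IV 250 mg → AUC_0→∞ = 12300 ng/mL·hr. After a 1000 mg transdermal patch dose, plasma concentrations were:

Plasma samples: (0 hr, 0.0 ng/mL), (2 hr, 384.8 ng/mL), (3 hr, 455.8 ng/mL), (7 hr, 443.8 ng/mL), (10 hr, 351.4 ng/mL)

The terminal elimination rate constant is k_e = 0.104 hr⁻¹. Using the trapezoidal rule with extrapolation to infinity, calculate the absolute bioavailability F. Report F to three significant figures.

Trapezoidal AUC_0→10 (transdermal patch):
  [0→2]: (0.0+384.8)/2 × 2 = 384.8
  [2→3]: (384.8+455.8)/2 × 1 = 420.3
  [3→7]: (455.8+443.8)/2 × 4 = 1799.2
  [7→10]: (443.8+351.4)/2 × 3 = 1192.8
  Sum = 3797.1 ng/mL·hr
Tail: C_last/k_e = 351.4/0.104 = 3378.846
AUC_0→∞ (transdermal patch) = 3797.1 + 3378.846 = 7175.946 ng/mL·hr
F = (AUC_ev/D_ev)/(AUC_iv/D_iv) = (7175.946/1000)/(12300/250) = 7.175946/49.2 = 0.1459

F = 0.146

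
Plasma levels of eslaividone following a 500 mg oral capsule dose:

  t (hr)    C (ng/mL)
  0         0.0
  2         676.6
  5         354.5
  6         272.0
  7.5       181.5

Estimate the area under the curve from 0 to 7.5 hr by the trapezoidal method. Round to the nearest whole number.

AUC = 2877 ng/mL·hr

Trapezoidal AUC_0→7.5:
  [0→2]: (0.0+676.6)/2 × 2 = 676.6
  [2→5]: (676.6+354.5)/2 × 3 = 1546.65
  [5→6]: (354.5+272.0)/2 × 1 = 313.25
  [6→7.5]: (272.0+181.5)/2 × 1.5 = 340.125
  Sum = 2876.625 ng/mL·hr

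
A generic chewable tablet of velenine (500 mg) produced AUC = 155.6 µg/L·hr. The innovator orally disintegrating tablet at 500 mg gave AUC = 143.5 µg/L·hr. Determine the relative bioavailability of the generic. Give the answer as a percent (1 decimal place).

F_rel = (AUC_test/D_test) / (AUC_ref/D_ref)
      = (155.6/500) / (143.5/500)
      = 0.3112 / 0.287 = 1.0843 = 108.43%

F_rel = 108.4%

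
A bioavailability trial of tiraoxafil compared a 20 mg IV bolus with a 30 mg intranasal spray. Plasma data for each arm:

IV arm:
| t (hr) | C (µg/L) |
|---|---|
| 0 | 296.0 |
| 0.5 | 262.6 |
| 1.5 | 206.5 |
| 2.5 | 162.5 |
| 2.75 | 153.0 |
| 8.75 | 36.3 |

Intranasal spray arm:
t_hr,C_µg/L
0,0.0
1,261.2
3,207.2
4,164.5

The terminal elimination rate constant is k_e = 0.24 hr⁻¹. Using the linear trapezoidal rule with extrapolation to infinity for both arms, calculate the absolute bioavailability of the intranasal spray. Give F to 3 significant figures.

F = 0.744

Trapezoidal AUC_0→8.75 (IV):
  [0→0.5]: (296.0+262.6)/2 × 0.5 = 139.65
  [0.5→1.5]: (262.6+206.5)/2 × 1 = 234.55
  [1.5→2.5]: (206.5+162.5)/2 × 1 = 184.5
  [2.5→2.75]: (162.5+153.0)/2 × 0.25 = 39.4375
  [2.75→8.75]: (153.0+36.3)/2 × 6 = 567.9
  Sum = 1166.0375 µg/L·hr
IV tail: 36.3/0.24 = 151.250; AUC_iv,0→∞ = 1166.0375 + 151.250 = 1317.2875 µg/L·hr
Trapezoidal AUC_0→4 (intranasal spray):
  [0→1]: (0.0+261.2)/2 × 1 = 130.6
  [1→3]: (261.2+207.2)/2 × 2 = 468.4
  [3→4]: (207.2+164.5)/2 × 1 = 185.85
  Sum = 784.85 µg/L·hr
intranasal spray tail: 164.5/0.24 = 685.417; AUC_ev,0→∞ = 784.85 + 685.417 = 1470.267 µg/L·hr
F = (AUC_ev/D_ev)/(AUC_iv/D_iv) = (1470.267/30)/(1317.2875/20) = 49.0089/65.864375 = 0.7441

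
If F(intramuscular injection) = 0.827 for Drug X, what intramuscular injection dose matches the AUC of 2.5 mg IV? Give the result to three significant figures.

D_intramuscular = 3.02 mg

For equal systemic exposure: F × D_ev = D_iv
D_ev = D_iv / F = 2.5 / 0.827 = 3.02297 mg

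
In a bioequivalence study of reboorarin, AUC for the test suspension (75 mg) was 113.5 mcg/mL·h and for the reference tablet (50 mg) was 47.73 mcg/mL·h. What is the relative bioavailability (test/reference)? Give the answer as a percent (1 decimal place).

F_rel = (AUC_test/D_test) / (AUC_ref/D_ref)
      = (113.5/75) / (47.73/50)
      = 1.51333 / 0.9546 = 1.5853 = 158.53%

F_rel = 158.5%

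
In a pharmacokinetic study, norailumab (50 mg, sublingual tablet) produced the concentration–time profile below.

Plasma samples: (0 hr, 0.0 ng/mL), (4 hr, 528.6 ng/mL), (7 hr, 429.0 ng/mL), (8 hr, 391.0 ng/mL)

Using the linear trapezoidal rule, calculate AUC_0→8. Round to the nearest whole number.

AUC = 2904 ng/mL·hr

Trapezoidal AUC_0→8:
  [0→4]: (0.0+528.6)/2 × 4 = 1057.2
  [4→7]: (528.6+429.0)/2 × 3 = 1436.4
  [7→8]: (429.0+391.0)/2 × 1 = 410.0
  Sum = 2903.6 ng/mL·hr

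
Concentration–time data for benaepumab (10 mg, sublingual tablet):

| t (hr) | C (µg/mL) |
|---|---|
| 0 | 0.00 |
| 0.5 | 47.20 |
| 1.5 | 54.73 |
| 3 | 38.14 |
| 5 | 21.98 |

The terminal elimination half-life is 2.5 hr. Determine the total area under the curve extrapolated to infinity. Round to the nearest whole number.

Trapezoidal AUC_0→5:
  [0→0.5]: (0.00+47.20)/2 × 0.5 = 11.8
  [0.5→1.5]: (47.20+54.73)/2 × 1 = 50.965
  [1.5→3]: (54.73+38.14)/2 × 1.5 = 69.6525
  [3→5]: (38.14+21.98)/2 × 2 = 60.12
  Sum = 192.5375 µg/mL·hr
k_e = ln2 / t½ = 0.693147 / 2.5 = 0.2773 hr^-1
Extrapolated tail: C_last / k_e = 21.98 / 0.2773 = 79.264
AUC_0→∞ = 192.5375 + 79.264 = 271.8015 µg/mL·hr

AUC = 272 µg/mL·hr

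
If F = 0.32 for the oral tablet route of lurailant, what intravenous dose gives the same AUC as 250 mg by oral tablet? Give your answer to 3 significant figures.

Systemic exposure from an extravascular dose = F × D_ev, so the equivalent IV dose is F × D_ev.
D_iv = F × D_ev = 0.32 × 250 = 80 mg

D_iv = 80.0 mg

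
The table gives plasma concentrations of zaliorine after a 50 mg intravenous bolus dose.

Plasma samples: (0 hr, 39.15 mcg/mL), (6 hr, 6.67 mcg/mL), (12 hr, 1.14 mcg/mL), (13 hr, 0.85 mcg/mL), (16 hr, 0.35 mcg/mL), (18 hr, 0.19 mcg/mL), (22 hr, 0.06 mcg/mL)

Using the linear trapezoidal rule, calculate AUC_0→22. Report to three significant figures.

AUC = 165 mcg/mL·hr

Trapezoidal AUC_0→22:
  [0→6]: (39.15+6.67)/2 × 6 = 137.46
  [6→12]: (6.67+1.14)/2 × 6 = 23.43
  [12→13]: (1.14+0.85)/2 × 1 = 0.995
  [13→16]: (0.85+0.35)/2 × 3 = 1.8
  [16→18]: (0.35+0.19)/2 × 2 = 0.54
  [18→22]: (0.19+0.06)/2 × 4 = 0.5
  Sum = 164.725 mcg/mL·hr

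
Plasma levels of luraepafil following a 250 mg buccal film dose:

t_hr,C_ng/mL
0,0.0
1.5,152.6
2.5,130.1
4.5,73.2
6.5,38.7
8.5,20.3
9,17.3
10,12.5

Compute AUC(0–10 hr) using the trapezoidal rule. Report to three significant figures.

Trapezoidal AUC_0→10:
  [0→1.5]: (0.0+152.6)/2 × 1.5 = 114.45
  [1.5→2.5]: (152.6+130.1)/2 × 1 = 141.35
  [2.5→4.5]: (130.1+73.2)/2 × 2 = 203.3
  [4.5→6.5]: (73.2+38.7)/2 × 2 = 111.9
  [6.5→8.5]: (38.7+20.3)/2 × 2 = 59.0
  [8.5→9]: (20.3+17.3)/2 × 0.5 = 9.4
  [9→10]: (17.3+12.5)/2 × 1 = 14.9
  Sum = 654.3 ng/mL·hr

AUC = 654 ng/mL·hr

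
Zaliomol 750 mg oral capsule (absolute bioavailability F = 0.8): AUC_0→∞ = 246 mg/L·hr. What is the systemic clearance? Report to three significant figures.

CL = F × Dose / AUC_0→∞
   = 0.8 × 750 / 246 = 2.43902 L/hr

CL = 2.44 L/hr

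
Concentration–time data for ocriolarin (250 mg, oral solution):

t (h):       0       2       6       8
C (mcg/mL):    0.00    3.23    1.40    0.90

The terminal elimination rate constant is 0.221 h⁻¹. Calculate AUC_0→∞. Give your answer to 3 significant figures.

AUC = 18.9 mcg/mL·h

Trapezoidal AUC_0→8:
  [0→2]: (0.00+3.23)/2 × 2 = 3.23
  [2→6]: (3.23+1.40)/2 × 4 = 9.26
  [6→8]: (1.40+0.90)/2 × 2 = 2.3
  Sum = 14.79 mcg/mL·h
Extrapolated tail: C_last / k_e = 0.90 / 0.221 = 4.072
AUC_0→∞ = 14.79 + 4.072 = 18.862 mcg/mL·h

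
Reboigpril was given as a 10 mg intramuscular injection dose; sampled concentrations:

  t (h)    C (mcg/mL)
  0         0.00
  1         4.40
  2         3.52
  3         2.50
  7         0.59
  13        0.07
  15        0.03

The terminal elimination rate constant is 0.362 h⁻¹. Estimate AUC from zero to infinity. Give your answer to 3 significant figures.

Trapezoidal AUC_0→15:
  [0→1]: (0.00+4.40)/2 × 1 = 2.2
  [1→2]: (4.40+3.52)/2 × 1 = 3.96
  [2→3]: (3.52+2.50)/2 × 1 = 3.01
  [3→7]: (2.50+0.59)/2 × 4 = 6.18
  [7→13]: (0.59+0.07)/2 × 6 = 1.98
  [13→15]: (0.07+0.03)/2 × 2 = 0.1
  Sum = 17.43 mcg/mL·h
Extrapolated tail: C_last / k_e = 0.03 / 0.362 = 0.083
AUC_0→∞ = 17.43 + 0.083 = 17.513 mcg/mL·h

AUC = 17.5 mcg/mL·h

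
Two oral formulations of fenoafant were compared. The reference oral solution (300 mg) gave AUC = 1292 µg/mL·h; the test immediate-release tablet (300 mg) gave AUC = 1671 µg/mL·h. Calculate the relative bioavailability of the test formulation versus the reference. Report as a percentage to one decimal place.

F_rel = (AUC_test/D_test) / (AUC_ref/D_ref)
      = (1671/300) / (1292/300)
      = 5.57 / 4.30667 = 1.2933 = 129.33%

F_rel = 129.3%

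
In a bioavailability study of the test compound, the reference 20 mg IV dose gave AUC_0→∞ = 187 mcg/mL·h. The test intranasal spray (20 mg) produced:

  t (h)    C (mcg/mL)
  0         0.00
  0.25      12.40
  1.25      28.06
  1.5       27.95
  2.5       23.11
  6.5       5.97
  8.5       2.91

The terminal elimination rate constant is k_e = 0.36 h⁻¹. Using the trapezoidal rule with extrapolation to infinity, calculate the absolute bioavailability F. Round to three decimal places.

F = 0.692

Trapezoidal AUC_0→8.5 (intranasal spray):
  [0→0.25]: (0.00+12.40)/2 × 0.25 = 1.55
  [0.25→1.25]: (12.40+28.06)/2 × 1 = 20.23
  [1.25→1.5]: (28.06+27.95)/2 × 0.25 = 7.00125
  [1.5→2.5]: (27.95+23.11)/2 × 1 = 25.53
  [2.5→6.5]: (23.11+5.97)/2 × 4 = 58.16
  [6.5→8.5]: (5.97+2.91)/2 × 2 = 8.88
  Sum = 121.35125 mcg/mL·h
Tail: C_last/k_e = 2.91/0.36 = 8.083
AUC_0→∞ (intranasal spray) = 121.35125 + 8.083 = 129.43425 mcg/mL·h
F = (AUC_ev/D_ev)/(AUC_iv/D_iv) = (129.43425/20)/(187/20) = 6.4717125/9.35 = 0.6922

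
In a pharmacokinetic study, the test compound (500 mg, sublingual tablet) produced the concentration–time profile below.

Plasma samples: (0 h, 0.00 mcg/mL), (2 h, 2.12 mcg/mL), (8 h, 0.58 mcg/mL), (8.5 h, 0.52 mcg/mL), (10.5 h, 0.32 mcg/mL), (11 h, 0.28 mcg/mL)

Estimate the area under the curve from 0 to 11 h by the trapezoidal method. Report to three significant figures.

Trapezoidal AUC_0→11:
  [0→2]: (0.00+2.12)/2 × 2 = 2.12
  [2→8]: (2.12+0.58)/2 × 6 = 8.1
  [8→8.5]: (0.58+0.52)/2 × 0.5 = 0.275
  [8.5→10.5]: (0.52+0.32)/2 × 2 = 0.84
  [10.5→11]: (0.32+0.28)/2 × 0.5 = 0.15
  Sum = 11.485 mcg/mL·h

AUC = 11.5 mcg/mL·h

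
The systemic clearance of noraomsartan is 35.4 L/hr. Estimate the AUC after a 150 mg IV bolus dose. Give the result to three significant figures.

AUC_0→∞ = Dose_iv / CL
        = 150 / 35.4 = 4.23729 mg/L·hr

AUC = 4.24 mg/L·hr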